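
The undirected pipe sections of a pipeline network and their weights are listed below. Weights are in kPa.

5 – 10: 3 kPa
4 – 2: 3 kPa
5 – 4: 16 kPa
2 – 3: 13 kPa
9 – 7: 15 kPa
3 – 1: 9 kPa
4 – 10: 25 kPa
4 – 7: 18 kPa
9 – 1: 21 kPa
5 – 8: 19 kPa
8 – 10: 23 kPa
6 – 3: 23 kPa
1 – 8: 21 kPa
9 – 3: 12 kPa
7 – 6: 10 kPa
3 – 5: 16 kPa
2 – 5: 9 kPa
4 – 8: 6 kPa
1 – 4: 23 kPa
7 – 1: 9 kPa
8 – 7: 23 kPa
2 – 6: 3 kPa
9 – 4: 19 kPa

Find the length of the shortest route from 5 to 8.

18 kPa

Compare a few routes:
5 - 2 - 4 - 8: 9+3+6 = 18
5 - 8: 19 = 19
5 - 4 - 8: 16+6 = 22
Cheapest is 5 - 2 - 4 - 8 at 18 kPa.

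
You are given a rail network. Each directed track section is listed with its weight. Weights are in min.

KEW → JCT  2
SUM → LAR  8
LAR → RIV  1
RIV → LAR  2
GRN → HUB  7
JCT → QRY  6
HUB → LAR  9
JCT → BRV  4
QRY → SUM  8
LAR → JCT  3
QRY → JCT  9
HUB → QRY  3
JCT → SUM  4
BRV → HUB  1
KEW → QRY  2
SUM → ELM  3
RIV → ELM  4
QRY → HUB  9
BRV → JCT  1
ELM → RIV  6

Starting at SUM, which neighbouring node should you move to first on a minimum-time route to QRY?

Enumerating some paths:
SUM–LAR–JCT–BRV–HUB–QRY: 8+3+4+1+3 = 19
SUM–LAR–JCT–QRY: 8+3+6 = 17
Cheapest is SUM–LAR–JCT–QRY at 17 min.
So from SUM the first move is to LAR.

LAR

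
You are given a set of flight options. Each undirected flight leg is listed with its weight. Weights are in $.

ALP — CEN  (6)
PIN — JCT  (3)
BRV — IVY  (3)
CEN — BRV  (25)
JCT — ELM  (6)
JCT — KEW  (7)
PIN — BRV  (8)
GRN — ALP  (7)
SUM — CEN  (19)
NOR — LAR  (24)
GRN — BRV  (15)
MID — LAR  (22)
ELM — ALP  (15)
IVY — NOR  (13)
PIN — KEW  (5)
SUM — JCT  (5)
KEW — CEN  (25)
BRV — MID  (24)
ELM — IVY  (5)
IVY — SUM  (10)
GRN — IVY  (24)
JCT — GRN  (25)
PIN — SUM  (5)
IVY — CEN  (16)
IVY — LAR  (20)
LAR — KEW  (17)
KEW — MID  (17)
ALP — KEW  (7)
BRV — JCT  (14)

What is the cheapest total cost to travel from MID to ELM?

$30

Shortest distances from MID:
MID: 0
KEW: 17  (via MID)
LAR: 22  (via MID)
PIN: 22  (via KEW)
JCT: 24  (via KEW)
BRV: 24  (via MID)
ALP: 24  (via KEW)
SUM: 27  (via PIN)
IVY: 27  (via BRV)
CEN: 30  (via ALP)
ELM: 30  (via JCT)
Shortest route: MID–KEW–JCT–ELM = $30.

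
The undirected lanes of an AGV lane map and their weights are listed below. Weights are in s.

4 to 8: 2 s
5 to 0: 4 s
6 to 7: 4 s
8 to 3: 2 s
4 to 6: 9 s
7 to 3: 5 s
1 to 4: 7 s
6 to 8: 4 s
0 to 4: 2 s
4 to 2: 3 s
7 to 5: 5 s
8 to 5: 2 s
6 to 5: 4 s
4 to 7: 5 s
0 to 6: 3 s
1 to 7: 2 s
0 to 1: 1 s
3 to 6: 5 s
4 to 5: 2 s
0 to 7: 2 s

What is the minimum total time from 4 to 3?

Shortest distances from 4:
4: 0
0: 2  (via 4)
5: 2  (via 4)
8: 2  (via 4)
1: 3  (via 0)
2: 3  (via 4)
3: 4  (via 8)
Shortest route: 4 → 8 → 3 = 4 s.

4 s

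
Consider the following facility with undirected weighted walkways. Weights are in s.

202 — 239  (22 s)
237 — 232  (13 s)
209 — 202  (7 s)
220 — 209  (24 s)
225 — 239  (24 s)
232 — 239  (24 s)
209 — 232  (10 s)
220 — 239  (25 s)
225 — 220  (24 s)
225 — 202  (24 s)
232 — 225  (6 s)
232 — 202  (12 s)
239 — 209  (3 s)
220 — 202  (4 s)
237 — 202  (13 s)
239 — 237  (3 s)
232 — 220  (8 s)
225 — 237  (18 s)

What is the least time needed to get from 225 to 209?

16 s

Enumerating some paths:
225–232–209: 6+10 = 16
225–237–239–209: 18+3+3 = 24
225–232–202–209: 6+12+7 = 25
225–232–237–239–209: 6+13+3+3 = 25
Cheapest is 225–232–209 at 16 s.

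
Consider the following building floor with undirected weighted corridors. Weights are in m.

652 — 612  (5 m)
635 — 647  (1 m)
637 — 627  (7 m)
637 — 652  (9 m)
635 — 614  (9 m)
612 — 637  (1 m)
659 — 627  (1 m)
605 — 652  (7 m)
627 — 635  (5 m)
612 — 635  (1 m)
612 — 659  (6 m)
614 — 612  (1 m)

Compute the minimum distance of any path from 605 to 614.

13 m

Compare a few routes:
605 - 652 - 637 - 612 - 614: 7+9+1+1 = 18
605 - 652 - 637 - 612 - 635 - 614: 7+9+1+1+9 = 27
605 - 652 - 612 - 635 - 614: 7+5+1+9 = 22
605 - 652 - 612 - 614: 7+5+1 = 13
The minimum is 13 m via 605 - 652 - 612 - 614.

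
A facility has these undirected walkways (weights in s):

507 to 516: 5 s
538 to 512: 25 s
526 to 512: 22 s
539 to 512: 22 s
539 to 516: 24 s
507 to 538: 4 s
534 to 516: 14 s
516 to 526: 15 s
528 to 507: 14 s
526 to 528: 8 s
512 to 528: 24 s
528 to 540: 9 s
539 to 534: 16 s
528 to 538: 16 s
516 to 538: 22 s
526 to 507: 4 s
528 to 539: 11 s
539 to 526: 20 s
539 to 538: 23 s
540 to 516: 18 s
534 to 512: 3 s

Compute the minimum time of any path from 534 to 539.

16 s

Shortest distances from 534:
534: 0
512: 3  (via 534)
516: 14  (via 534)
539: 16  (via 534)
Shortest route: 534 → 539 = 16 s.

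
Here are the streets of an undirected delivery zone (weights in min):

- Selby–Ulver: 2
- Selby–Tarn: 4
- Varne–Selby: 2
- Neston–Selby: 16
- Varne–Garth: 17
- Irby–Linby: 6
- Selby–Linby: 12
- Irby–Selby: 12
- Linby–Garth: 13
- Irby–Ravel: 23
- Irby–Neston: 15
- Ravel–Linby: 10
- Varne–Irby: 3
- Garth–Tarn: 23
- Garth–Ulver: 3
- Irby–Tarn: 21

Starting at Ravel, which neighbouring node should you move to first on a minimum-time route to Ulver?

Linby

Enumerating some paths:
Ravel → Linby → Garth → Ulver: 10+13+3 = 26
Ravel → Linby → Irby → Varne → Selby → Ulver: 10+6+3+2+2 = 23
Ravel → Linby → Selby → Ulver: 10+12+2 = 24
Ravel → Irby → Varne → Selby → Ulver: 23+3+2+2 = 30
Cheapest is Ravel → Linby → Irby → Varne → Selby → Ulver at 23 min.
So from Ravel the first move is to Linby.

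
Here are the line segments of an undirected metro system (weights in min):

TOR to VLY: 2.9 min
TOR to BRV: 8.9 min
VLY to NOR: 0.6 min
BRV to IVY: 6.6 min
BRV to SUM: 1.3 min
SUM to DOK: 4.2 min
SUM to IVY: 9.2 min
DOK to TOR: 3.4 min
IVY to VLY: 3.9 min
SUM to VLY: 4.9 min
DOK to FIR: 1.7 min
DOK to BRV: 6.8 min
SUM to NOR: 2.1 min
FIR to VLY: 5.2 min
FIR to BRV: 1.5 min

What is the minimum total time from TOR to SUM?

Enumerating some paths:
TOR → VLY → NOR → SUM: 2.9+0.6+2.1 = 5.6
TOR → DOK → SUM: 3.4+4.2 = 7.6
The minimum is 5.6 min via TOR → VLY → NOR → SUM.

5.6 min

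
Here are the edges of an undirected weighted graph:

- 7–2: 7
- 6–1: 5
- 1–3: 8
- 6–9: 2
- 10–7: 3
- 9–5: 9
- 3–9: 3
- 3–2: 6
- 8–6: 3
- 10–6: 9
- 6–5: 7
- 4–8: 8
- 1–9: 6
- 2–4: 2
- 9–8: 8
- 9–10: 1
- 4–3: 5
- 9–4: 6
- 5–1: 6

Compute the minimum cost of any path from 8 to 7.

Enumerating some paths:
8 - 6 - 9 - 10 - 7: 3+2+1+3 = 9
8 - 6 - 10 - 7: 3+9+3 = 15
8 - 4 - 2 - 7: 8+2+7 = 17
8 - 9 - 10 - 7: 8+1+3 = 12
Cheapest is 8 - 6 - 9 - 10 - 7 at 9.

9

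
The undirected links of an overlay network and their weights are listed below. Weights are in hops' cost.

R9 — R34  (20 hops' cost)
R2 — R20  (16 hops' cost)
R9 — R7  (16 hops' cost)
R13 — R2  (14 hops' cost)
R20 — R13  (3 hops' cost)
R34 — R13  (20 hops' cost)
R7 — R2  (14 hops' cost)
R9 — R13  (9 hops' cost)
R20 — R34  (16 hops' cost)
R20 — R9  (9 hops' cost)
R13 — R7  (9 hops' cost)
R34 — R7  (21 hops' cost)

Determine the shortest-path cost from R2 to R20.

Settle nodes by increasing distance from R2:
R2: 0
R7: 14  (via R2)
R13: 14  (via R2)
R20: 16  (via R2)
Shortest route: R2–R20 = 16 hops' cost.

16 hops' cost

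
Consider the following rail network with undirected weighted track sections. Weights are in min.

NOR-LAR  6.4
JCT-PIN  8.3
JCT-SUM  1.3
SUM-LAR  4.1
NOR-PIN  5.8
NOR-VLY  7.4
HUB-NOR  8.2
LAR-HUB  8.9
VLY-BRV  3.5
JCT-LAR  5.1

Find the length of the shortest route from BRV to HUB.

19.1 min

Compare a few routes:
BRV - VLY - NOR - PIN - JCT - LAR - HUB: 3.5+7.4+5.8+8.3+5.1+8.9 = 39
BRV - VLY - NOR - LAR - HUB: 3.5+7.4+6.4+8.9 = 26.2
BRV - VLY - NOR - HUB: 3.5+7.4+8.2 = 19.1
Cheapest is BRV - VLY - NOR - HUB at 19.1 min.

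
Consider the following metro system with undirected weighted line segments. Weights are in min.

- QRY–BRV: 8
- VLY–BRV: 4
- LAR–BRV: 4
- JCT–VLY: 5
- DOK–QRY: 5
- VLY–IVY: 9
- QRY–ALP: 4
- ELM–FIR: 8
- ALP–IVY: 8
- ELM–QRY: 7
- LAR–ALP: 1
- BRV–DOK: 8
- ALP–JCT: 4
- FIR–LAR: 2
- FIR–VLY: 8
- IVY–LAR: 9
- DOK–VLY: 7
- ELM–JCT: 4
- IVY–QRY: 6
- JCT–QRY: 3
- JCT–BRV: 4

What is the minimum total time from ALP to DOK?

9 min

Enumerating some paths:
ALP → QRY → DOK: 4+5 = 9
ALP → JCT → QRY → DOK: 4+3+5 = 12
The minimum is 9 min via ALP → QRY → DOK.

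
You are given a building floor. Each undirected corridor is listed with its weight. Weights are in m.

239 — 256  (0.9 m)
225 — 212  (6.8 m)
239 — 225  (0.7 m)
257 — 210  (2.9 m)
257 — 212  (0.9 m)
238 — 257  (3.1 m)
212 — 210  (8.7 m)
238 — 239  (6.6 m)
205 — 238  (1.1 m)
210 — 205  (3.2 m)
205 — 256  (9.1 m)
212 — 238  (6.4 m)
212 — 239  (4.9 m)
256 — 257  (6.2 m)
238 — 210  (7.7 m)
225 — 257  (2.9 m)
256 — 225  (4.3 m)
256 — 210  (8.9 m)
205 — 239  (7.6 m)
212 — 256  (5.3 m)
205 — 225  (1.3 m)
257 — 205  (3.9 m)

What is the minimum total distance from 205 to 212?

Compare a few routes:
205–238–257–212: 1.1+3.1+0.9 = 5.1
205–225–239–212: 1.3+0.7+4.9 = 6.9
205–225–257–212: 1.3+2.9+0.9 = 5.1
205–257–212: 3.9+0.9 = 4.8
The minimum is 4.8 m via 205–257–212.

4.8 m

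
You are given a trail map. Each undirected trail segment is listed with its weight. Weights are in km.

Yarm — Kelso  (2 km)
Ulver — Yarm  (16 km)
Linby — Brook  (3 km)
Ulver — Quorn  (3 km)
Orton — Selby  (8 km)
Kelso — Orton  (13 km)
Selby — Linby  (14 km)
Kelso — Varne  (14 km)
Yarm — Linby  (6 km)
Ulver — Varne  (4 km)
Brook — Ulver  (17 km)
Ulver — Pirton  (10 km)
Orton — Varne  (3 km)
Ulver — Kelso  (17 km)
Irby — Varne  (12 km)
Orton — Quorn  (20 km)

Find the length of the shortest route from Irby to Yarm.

28 km

Enumerating some paths:
Irby–Varne–Kelso–Yarm: 12+14+2 = 28
Irby–Varne–Orton–Kelso–Yarm: 12+3+13+2 = 30
Cheapest is Irby–Varne–Kelso–Yarm at 28 km.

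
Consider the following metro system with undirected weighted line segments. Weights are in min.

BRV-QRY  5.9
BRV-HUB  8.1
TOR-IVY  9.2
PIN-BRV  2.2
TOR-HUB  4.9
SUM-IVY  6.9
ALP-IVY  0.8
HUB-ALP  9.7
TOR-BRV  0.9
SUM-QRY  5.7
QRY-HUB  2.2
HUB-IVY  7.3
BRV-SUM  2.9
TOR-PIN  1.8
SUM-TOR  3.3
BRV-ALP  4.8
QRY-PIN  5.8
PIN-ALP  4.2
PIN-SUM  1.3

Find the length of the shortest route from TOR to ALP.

Shortest distances from TOR:
TOR: 0
BRV: 0.9  (via TOR)
PIN: 1.8  (via TOR)
SUM: 3.1  (via PIN)
HUB: 4.9  (via TOR)
ALP: 5.7  (via BRV)
Shortest route: TOR → BRV → ALP = 5.7 min.

5.7 min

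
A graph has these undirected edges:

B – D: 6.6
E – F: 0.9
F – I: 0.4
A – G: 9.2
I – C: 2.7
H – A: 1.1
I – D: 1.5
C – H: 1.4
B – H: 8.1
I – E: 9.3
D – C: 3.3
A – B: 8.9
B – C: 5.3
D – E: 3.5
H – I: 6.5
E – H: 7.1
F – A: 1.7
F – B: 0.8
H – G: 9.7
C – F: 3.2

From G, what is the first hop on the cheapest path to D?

A

Enumerating some paths:
G–H–A–F–I–D: 9.7+1.1+1.7+0.4+1.5 = 14.4
G–A–H–C–D: 9.2+1.1+1.4+3.3 = 15
G–H–C–D: 9.7+1.4+3.3 = 14.4
G–A–F–I–D: 9.2+1.7+0.4+1.5 = 12.8
Cheapest is G–A–F–I–D at 12.8.
So from G the first move is to A.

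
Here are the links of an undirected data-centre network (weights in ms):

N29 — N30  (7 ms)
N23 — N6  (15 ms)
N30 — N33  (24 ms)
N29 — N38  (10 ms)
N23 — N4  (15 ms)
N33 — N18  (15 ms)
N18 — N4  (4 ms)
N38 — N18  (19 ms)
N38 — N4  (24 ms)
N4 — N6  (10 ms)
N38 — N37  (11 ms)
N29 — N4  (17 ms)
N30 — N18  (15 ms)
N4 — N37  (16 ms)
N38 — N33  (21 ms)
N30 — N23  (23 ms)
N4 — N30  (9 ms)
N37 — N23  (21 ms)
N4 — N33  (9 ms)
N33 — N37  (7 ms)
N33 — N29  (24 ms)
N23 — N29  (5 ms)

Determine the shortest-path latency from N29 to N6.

20 ms

Compare a few routes:
N29 → N4 → N6: 17+10 = 27
N29 → N30 → N4 → N6: 7+9+10 = 26
N29 → N23 → N6: 5+15 = 20
N29 → N23 → N4 → N6: 5+15+10 = 30
The minimum is 20 ms via N29 → N23 → N6.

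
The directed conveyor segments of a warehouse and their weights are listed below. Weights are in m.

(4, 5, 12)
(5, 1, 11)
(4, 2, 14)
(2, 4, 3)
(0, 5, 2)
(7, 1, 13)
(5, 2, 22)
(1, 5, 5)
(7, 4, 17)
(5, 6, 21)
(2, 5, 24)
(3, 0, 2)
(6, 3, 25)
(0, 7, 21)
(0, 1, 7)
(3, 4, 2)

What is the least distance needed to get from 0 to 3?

48 m

Running Dijkstra from 0:
0: 0
5: 2  (via 0)
1: 7  (via 0)
7: 21  (via 0)
6: 23  (via 5)
2: 24  (via 5)
4: 27  (via 2)
3: 48  (via 6)
Shortest route: 0–5–6–3 = 48 m.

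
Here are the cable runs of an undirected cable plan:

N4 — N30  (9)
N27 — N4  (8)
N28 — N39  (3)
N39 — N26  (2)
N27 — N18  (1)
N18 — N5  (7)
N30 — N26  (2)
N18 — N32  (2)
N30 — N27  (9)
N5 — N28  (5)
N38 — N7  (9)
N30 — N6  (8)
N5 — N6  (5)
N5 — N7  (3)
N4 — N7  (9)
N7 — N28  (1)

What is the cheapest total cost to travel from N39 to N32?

16

Candidate routes:
N39 → N26 → N30 → N4 → N27 → N18 → N32: 2+2+9+8+1+2 = 24
N39 → N28 → N5 → N18 → N32: 3+5+7+2 = 17
N39 → N28 → N7 → N4 → N27 → N18 → N32: 3+1+9+8+1+2 = 24
N39 → N28 → N7 → N5 → N18 → N32: 3+1+3+7+2 = 16
Cheapest is N39 → N28 → N7 → N5 → N18 → N32 at 16.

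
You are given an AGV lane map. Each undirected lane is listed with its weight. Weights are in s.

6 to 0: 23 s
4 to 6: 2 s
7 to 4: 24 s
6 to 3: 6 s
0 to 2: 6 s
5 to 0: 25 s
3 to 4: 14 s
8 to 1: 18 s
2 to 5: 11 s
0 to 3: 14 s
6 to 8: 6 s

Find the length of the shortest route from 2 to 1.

50 s

Shortest distances from 2:
2: 0
0: 6  (via 2)
5: 11  (via 2)
3: 20  (via 0)
6: 26  (via 3)
4: 28  (via 6)
8: 32  (via 6)
1: 50  (via 8)
Shortest route: 2 → 0 → 3 → 6 → 8 → 1 = 50 s.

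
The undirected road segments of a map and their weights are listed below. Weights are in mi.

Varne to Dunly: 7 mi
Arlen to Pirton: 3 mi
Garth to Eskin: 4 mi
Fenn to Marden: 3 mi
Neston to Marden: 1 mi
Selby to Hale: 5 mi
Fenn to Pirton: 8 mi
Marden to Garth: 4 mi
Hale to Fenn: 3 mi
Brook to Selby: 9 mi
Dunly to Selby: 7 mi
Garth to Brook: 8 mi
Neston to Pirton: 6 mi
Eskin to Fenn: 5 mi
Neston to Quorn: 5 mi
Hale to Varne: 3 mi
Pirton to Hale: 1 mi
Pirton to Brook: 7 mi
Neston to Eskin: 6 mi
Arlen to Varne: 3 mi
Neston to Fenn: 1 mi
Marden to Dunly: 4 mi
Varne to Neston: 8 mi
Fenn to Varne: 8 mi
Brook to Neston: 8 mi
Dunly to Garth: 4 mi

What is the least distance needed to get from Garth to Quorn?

Shortest distances from Garth:
Garth: 0
Dunly: 4  (via Garth)
Marden: 4  (via Garth)
Eskin: 4  (via Garth)
Neston: 5  (via Marden)
Fenn: 6  (via Neston)
Brook: 8  (via Garth)
Hale: 9  (via Fenn)
Pirton: 10  (via Hale)
Quorn: 10  (via Neston)
Shortest route: Garth–Marden–Neston–Quorn = 10 mi.

10 mi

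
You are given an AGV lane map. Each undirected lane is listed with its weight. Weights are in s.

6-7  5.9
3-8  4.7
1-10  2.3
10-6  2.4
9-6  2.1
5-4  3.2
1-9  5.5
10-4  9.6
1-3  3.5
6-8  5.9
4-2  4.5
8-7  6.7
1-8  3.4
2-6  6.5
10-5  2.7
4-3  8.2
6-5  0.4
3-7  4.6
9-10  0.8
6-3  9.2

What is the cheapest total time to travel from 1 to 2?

11.2 s

Candidate routes:
1 → 10 → 6 → 2: 2.3+2.4+6.5 = 11.2
1 → 10 → 9 → 6 → 2: 2.3+0.8+2.1+6.5 = 11.7
1 → 10 → 5 → 6 → 2: 2.3+2.7+0.4+6.5 = 11.9
The minimum is 11.2 s via 1 → 10 → 6 → 2.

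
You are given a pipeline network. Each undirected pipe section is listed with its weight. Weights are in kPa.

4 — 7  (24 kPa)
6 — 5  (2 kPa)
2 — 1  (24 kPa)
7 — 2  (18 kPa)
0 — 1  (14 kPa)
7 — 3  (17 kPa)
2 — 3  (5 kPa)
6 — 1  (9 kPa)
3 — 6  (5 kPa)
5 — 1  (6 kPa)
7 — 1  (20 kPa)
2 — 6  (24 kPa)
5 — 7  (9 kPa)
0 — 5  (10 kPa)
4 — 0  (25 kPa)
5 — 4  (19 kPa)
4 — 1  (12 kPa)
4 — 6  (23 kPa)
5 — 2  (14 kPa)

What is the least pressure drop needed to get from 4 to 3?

25 kPa

Shortest distances from 4:
4: 0
1: 12  (via 4)
5: 18  (via 1)
6: 20  (via 5)
7: 24  (via 4)
0: 25  (via 4)
3: 25  (via 6)
Shortest route: 4–1–5–6–3 = 25 kPa.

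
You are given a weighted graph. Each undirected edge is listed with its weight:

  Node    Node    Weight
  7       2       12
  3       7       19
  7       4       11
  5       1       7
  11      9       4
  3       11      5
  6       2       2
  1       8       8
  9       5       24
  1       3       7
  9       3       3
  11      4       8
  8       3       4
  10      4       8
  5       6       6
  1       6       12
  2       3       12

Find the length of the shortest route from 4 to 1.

20

Running Dijkstra from 4:
4: 0
10: 8  (via 4)
11: 8  (via 4)
7: 11  (via 4)
9: 12  (via 11)
3: 13  (via 11)
8: 17  (via 3)
1: 20  (via 3)
Shortest route: 4 → 11 → 3 → 1 = 20.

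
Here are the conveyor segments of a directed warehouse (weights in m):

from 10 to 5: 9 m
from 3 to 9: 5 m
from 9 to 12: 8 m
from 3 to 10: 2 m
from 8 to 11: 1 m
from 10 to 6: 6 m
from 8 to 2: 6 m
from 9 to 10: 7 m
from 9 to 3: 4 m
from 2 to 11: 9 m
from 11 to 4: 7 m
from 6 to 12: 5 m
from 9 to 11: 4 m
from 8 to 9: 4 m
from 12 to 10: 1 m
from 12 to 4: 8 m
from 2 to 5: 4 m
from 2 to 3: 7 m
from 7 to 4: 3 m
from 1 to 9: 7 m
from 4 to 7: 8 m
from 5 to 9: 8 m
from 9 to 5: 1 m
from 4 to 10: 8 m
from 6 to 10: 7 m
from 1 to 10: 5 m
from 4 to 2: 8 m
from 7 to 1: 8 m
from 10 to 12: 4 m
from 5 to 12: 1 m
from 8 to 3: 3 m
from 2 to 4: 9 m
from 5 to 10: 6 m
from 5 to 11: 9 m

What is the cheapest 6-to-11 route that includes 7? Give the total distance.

Best 6 to 7: 6–12–4–7 costing 21
Shortest 7→11: 7–1–9–11 = 19
Total via 7: 21 + 19 = 40 m.

40 m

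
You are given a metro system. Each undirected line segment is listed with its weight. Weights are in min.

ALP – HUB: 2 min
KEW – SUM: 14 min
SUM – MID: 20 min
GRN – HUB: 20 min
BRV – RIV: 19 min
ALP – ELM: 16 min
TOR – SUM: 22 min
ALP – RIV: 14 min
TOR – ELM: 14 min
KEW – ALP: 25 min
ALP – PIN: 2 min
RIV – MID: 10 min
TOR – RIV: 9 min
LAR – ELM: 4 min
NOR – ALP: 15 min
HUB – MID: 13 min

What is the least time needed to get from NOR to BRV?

Compare a few routes:
NOR–ALP–HUB–MID–RIV–BRV: 15+2+13+10+19 = 59
NOR–ALP–ELM–TOR–RIV–BRV: 15+16+14+9+19 = 73
NOR–ALP–RIV–BRV: 15+14+19 = 48
Cheapest is NOR–ALP–RIV–BRV at 48 min.

48 min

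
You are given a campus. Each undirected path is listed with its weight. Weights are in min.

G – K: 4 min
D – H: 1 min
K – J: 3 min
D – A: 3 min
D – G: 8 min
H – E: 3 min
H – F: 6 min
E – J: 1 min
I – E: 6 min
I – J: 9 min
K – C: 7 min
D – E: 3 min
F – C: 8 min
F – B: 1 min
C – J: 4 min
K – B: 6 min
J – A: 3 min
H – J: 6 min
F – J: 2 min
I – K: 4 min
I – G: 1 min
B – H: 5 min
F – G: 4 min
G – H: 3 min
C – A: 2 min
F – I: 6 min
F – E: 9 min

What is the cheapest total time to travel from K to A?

6 min

Settle nodes by increasing distance from K:
K: 0
J: 3  (via K)
E: 4  (via J)
G: 4  (via K)
I: 4  (via K)
F: 5  (via J)
A: 6  (via J)
Shortest route: K → J → A = 6 min.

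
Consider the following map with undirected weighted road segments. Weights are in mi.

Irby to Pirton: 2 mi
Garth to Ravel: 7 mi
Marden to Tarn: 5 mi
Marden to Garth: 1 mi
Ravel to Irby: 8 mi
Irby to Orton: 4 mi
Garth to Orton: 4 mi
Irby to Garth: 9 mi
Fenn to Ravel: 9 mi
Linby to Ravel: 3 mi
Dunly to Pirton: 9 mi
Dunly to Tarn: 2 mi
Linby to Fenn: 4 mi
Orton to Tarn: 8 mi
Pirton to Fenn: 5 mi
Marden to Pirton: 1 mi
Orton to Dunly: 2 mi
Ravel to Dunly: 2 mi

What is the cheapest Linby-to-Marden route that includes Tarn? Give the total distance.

12 mi

Shortest Linby→Tarn: Linby → Ravel → Dunly → Tarn = 7
Best Tarn to Marden: Tarn → Marden costing 5
Total via Tarn: 7 + 5 = 12 mi.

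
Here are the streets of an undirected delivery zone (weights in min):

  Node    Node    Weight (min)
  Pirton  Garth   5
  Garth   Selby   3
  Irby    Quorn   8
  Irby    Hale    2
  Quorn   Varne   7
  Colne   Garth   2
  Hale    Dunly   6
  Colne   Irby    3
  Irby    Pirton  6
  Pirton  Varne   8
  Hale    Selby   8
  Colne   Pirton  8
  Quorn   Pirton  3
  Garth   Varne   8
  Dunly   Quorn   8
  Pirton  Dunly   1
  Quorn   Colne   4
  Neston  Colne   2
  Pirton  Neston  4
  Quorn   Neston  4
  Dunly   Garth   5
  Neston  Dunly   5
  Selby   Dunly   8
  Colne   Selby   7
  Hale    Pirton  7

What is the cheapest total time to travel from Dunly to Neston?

Settle nodes by increasing distance from Dunly:
Dunly: 0
Pirton: 1  (via Dunly)
Quorn: 4  (via Pirton)
Garth: 5  (via Dunly)
Neston: 5  (via Dunly)
Shortest route: Dunly → Neston = 5 min.

5 min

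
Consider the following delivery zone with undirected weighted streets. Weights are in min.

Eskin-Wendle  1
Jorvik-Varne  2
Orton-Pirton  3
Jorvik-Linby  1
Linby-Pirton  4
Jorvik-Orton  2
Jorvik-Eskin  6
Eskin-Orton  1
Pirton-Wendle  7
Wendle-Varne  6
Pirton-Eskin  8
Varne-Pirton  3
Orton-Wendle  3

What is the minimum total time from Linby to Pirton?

4 min

Compare a few routes:
Linby → Jorvik → Orton → Pirton: 1+2+3 = 6
Linby → Jorvik → Varne → Pirton: 1+2+3 = 6
Linby → Pirton: 4 = 4
The minimum is 4 min via Linby → Pirton.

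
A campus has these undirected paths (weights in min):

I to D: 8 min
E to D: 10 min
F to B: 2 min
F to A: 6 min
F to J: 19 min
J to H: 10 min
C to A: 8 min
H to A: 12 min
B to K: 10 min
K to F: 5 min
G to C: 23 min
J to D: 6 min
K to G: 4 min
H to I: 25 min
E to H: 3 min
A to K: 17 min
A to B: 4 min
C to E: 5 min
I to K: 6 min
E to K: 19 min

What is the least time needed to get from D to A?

23 min

Enumerating some paths:
D–E–H–A: 10+3+12 = 25
D–E–C–A: 10+5+8 = 23
D–I–K–F–B–A: 8+6+5+2+4 = 25
D–I–K–F–A: 8+6+5+6 = 25
The minimum is 23 min via D–E–C–A.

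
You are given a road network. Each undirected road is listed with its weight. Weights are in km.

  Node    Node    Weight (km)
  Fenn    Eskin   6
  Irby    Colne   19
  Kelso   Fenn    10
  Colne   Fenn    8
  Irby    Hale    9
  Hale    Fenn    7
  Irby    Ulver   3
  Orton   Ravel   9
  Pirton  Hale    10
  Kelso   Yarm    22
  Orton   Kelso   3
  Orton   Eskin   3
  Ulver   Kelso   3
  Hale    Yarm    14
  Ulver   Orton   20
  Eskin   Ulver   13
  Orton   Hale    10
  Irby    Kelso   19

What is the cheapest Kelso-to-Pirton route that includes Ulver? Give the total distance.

25 km

Best Kelso to Ulver: Kelso–Ulver costing 3
Shortest Ulver→Pirton: Ulver–Irby–Hale–Pirton = 22
Total via Ulver: 3 + 22 = 25 km.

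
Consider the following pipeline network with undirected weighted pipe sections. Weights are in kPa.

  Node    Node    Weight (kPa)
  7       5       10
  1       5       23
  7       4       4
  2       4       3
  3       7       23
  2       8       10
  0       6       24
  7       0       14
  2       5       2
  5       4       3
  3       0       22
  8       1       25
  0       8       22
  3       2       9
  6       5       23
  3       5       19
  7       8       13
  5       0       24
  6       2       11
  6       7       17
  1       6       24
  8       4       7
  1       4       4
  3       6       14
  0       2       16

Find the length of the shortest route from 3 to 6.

Settle nodes by increasing distance from 3:
3: 0
2: 9  (via 3)
5: 11  (via 2)
4: 12  (via 2)
6: 14  (via 3)
Shortest route: 3 → 6 = 14 kPa.

14 kPa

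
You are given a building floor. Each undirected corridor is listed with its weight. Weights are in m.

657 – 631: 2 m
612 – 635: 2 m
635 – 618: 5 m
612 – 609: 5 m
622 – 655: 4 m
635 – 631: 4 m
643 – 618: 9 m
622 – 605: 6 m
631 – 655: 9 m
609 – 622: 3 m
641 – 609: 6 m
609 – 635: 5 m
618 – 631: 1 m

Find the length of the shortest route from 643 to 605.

28 m

Enumerating some paths:
643 - 618 - 631 - 655 - 622 - 605: 9+1+9+4+6 = 29
643 - 618 - 635 - 609 - 622 - 605: 9+5+5+3+6 = 28
Cheapest is 643 - 618 - 635 - 609 - 622 - 605 at 28 m.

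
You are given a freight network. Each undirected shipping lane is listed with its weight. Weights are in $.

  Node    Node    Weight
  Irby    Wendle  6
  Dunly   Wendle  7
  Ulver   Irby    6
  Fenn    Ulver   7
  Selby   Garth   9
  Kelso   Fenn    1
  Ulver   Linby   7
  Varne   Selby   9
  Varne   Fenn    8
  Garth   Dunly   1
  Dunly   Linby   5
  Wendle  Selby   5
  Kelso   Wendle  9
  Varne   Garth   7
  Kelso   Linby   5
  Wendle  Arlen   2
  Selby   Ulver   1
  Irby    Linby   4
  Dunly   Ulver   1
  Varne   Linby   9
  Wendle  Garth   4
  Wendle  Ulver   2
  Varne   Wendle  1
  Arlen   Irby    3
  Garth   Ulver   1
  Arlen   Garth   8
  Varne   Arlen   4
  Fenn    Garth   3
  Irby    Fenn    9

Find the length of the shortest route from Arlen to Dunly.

Settle nodes by increasing distance from Arlen:
Arlen: 0
Wendle: 2  (via Arlen)
Varne: 3  (via Wendle)
Irby: 3  (via Arlen)
Ulver: 4  (via Wendle)
Garth: 5  (via Ulver)
Dunly: 5  (via Ulver)
Shortest route: Arlen → Wendle → Ulver → Dunly = $5.

$5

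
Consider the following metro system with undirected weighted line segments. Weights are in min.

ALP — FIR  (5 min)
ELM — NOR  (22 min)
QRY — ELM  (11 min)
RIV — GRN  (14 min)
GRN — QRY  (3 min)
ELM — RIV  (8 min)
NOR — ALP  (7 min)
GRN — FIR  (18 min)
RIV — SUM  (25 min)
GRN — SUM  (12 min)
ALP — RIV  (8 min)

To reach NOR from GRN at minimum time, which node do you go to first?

Enumerating some paths:
GRN - RIV - ALP - NOR: 14+8+7 = 29
GRN - FIR - ALP - NOR: 18+5+7 = 30
GRN - QRY - ELM - NOR: 3+11+22 = 36
GRN - QRY - ELM - RIV - ALP - NOR: 3+11+8+8+7 = 37
Cheapest is GRN - RIV - ALP - NOR at 29 min.
So from GRN the first move is to RIV.

RIV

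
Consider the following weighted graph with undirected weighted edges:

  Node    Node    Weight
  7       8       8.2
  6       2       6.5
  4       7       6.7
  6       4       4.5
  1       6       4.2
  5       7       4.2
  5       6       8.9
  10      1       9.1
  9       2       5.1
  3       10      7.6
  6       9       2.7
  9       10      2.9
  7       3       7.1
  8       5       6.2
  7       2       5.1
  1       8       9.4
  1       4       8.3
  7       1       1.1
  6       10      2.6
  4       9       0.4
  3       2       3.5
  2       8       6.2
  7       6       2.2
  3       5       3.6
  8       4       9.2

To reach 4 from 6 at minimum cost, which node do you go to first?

9

Candidate routes:
6 - 9 - 4: 2.7+0.4 = 3.1
6 - 4: 4.5 = 4.5
The minimum is 3.1 via 6 - 9 - 4.
So from 6 the first move is to 9.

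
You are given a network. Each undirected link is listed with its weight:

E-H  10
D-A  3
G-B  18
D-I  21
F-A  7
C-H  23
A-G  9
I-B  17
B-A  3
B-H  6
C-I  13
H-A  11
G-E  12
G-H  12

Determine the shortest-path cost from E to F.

26

Candidate routes:
E - H - B - A - F: 10+6+3+7 = 26
E - G - A - F: 12+9+7 = 28
The minimum is 26 via E - H - B - A - F.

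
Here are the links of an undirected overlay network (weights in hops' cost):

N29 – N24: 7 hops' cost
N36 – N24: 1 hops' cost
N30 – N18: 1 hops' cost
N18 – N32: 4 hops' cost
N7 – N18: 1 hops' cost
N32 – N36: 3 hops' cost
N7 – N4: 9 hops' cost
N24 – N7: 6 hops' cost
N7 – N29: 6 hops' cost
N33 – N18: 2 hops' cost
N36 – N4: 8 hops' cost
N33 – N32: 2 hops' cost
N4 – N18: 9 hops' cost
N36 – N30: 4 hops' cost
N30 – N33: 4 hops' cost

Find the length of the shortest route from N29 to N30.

Compare a few routes:
N29 - N24 - N36 - N30: 7+1+4 = 12
N29 - N7 - N18 - N30: 6+1+1 = 8
The minimum is 8 hops' cost via N29 - N7 - N18 - N30.

8 hops' cost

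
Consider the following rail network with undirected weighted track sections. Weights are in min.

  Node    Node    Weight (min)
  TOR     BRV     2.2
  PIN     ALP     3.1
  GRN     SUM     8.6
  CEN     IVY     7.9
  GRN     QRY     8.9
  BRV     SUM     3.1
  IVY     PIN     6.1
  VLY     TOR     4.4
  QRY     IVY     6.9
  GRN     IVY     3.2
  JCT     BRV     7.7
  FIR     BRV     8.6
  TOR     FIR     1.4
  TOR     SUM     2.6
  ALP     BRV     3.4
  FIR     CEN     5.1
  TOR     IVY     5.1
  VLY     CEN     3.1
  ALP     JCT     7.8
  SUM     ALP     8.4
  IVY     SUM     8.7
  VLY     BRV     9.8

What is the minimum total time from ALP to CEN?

Settle nodes by increasing distance from ALP:
ALP: 0
PIN: 3.1  (via ALP)
BRV: 3.4  (via ALP)
TOR: 5.6  (via BRV)
SUM: 6.5  (via BRV)
FIR: 7  (via TOR)
JCT: 7.8  (via ALP)
IVY: 9.2  (via PIN)
VLY: 10  (via TOR)
CEN: 12.1  (via FIR)
Shortest route: ALP–BRV–TOR–FIR–CEN = 12.1 min.

12.1 min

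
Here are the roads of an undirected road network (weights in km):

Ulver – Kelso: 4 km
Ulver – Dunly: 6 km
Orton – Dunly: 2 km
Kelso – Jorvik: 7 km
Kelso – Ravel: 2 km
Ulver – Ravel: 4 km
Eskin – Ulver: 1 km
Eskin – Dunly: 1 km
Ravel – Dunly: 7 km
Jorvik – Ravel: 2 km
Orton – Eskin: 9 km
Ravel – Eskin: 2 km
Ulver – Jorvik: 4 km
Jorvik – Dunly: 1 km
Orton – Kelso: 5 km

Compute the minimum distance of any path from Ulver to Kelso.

4 km

Settle nodes by increasing distance from Ulver:
Ulver: 0
Eskin: 1  (via Ulver)
Dunly: 2  (via Eskin)
Ravel: 3  (via Eskin)
Jorvik: 3  (via Dunly)
Orton: 4  (via Dunly)
Kelso: 4  (via Ulver)
Shortest route: Ulver–Kelso = 4 km.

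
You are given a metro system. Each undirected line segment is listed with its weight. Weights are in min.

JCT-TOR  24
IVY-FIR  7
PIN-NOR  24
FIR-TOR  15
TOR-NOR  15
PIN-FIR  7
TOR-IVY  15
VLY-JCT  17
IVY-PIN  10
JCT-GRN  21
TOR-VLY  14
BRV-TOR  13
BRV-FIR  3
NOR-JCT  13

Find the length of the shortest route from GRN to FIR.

60 min

Compare a few routes:
GRN - JCT - NOR - TOR - FIR: 21+13+15+15 = 64
GRN - JCT - TOR - BRV - FIR: 21+24+13+3 = 61
GRN - JCT - TOR - FIR: 21+24+15 = 60
The minimum is 60 min via GRN - JCT - TOR - FIR.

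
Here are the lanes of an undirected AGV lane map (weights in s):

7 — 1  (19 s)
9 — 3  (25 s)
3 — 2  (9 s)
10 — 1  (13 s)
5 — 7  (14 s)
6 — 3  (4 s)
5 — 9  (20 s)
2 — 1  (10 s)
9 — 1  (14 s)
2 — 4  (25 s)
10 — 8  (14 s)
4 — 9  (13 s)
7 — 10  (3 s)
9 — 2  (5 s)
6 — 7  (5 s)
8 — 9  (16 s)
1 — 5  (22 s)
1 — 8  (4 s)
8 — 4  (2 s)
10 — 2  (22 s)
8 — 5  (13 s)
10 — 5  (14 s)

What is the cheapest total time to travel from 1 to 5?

17 s

Compare a few routes:
1 → 10 → 5: 13+14 = 27
1 → 5: 22 = 22
1 → 8 → 5: 4+13 = 17
Cheapest is 1 → 8 → 5 at 17 s.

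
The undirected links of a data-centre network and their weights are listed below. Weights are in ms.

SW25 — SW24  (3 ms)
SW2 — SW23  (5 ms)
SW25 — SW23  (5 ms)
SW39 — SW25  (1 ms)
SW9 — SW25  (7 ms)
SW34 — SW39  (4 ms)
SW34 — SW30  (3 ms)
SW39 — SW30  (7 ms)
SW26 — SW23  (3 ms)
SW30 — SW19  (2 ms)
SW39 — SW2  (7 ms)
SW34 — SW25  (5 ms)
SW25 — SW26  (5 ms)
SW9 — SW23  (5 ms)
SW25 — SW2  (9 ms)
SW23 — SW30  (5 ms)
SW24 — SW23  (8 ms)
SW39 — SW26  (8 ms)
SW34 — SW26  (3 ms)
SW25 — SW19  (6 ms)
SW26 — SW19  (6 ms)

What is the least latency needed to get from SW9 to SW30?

10 ms

Shortest distances from SW9:
SW9: 0
SW23: 5  (via SW9)
SW25: 7  (via SW9)
SW39: 8  (via SW25)
SW26: 8  (via SW23)
SW2: 10  (via SW23)
SW24: 10  (via SW25)
SW30: 10  (via SW23)
Shortest route: SW9–SW23–SW30 = 10 ms.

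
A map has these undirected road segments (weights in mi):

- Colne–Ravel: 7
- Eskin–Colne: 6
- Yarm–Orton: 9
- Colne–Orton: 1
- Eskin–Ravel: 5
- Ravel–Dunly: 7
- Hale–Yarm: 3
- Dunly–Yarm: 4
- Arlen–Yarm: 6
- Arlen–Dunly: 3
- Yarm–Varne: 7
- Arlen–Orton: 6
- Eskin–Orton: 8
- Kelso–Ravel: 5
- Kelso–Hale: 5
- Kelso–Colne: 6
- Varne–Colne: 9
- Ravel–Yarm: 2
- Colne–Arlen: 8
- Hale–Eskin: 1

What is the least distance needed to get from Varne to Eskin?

11 mi

Compare a few routes:
Varne–Colne–Eskin: 9+6 = 15
Varne–Yarm–Ravel–Eskin: 7+2+5 = 14
Varne–Yarm–Hale–Eskin: 7+3+1 = 11
The minimum is 11 mi via Varne–Yarm–Hale–Eskin.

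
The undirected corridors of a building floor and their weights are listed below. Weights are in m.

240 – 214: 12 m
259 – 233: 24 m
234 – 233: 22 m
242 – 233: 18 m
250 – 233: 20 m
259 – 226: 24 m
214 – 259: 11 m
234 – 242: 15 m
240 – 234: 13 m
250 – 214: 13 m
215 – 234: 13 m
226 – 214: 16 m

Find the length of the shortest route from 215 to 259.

Candidate routes:
215 → 234 → 242 → 233 → 259: 13+15+18+24 = 70
215 → 234 → 240 → 214 → 259: 13+13+12+11 = 49
215 → 234 → 233 → 259: 13+22+24 = 59
The minimum is 49 m via 215 → 234 → 240 → 214 → 259.

49 m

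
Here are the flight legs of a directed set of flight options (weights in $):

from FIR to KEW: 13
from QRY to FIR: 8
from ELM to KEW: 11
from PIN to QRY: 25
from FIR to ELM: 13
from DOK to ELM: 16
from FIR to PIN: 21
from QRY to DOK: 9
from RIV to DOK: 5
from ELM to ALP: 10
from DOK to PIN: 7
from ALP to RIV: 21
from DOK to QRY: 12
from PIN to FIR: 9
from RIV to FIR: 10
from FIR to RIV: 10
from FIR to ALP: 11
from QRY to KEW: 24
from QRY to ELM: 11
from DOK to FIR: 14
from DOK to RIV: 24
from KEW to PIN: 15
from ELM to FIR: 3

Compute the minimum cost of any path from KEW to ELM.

$37

Candidate routes:
KEW–PIN–QRY–ELM: 15+25+11 = 51
KEW–PIN–FIR–ELM: 15+9+13 = 37
The minimum is $37 via KEW–PIN–FIR–ELM.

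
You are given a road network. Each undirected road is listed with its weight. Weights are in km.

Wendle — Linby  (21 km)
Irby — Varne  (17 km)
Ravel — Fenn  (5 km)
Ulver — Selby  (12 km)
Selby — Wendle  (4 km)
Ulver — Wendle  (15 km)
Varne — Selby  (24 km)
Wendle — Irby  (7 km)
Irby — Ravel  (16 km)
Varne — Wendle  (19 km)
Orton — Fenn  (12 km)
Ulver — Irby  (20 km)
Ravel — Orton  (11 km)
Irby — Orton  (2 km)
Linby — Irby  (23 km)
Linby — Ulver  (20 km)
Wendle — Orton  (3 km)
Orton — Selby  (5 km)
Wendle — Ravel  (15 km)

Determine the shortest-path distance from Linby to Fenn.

36 km

Compare a few routes:
Linby - Wendle - Orton - Ravel - Fenn: 21+3+11+5 = 40
Linby - Irby - Orton - Fenn: 23+2+12 = 37
Linby - Wendle - Orton - Fenn: 21+3+12 = 36
The minimum is 36 km via Linby - Wendle - Orton - Fenn.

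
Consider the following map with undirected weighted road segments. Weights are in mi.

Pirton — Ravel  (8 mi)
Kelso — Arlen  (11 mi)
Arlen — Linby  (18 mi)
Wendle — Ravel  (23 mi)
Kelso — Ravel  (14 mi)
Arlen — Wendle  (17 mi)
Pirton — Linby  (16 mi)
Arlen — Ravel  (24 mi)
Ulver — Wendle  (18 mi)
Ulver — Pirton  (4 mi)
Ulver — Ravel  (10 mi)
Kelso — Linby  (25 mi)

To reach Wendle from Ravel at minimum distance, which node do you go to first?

Wendle

Compare a few routes:
Ravel - Ulver - Wendle: 10+18 = 28
Ravel - Wendle: 23 = 23
Ravel - Pirton - Ulver - Wendle: 8+4+18 = 30
The minimum is 23 mi via Ravel - Wendle.
So from Ravel the first move is to Wendle.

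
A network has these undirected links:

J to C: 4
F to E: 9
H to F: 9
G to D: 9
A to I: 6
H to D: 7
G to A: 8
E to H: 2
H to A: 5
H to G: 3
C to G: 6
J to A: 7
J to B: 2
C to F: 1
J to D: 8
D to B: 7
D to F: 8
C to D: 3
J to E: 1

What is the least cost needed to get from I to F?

18

Compare a few routes:
I → A → H → G → C → F: 6+5+3+6+1 = 21
I → A → H → F: 6+5+9 = 20
I → A → H → E → J → C → F: 6+5+2+1+4+1 = 19
I → A → J → C → F: 6+7+4+1 = 18
Cheapest is I → A → J → C → F at 18.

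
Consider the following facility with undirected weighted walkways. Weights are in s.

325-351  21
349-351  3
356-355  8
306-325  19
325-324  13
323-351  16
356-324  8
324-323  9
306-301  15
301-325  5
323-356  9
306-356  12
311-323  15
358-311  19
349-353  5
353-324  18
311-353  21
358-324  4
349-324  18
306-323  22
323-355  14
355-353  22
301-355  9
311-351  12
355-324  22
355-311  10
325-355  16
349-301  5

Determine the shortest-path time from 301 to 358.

Compare a few routes:
301 → 325 → 324 → 358: 5+13+4 = 22
301 → 349 → 324 → 358: 5+18+4 = 27
The minimum is 22 s via 301 → 325 → 324 → 358.

22 s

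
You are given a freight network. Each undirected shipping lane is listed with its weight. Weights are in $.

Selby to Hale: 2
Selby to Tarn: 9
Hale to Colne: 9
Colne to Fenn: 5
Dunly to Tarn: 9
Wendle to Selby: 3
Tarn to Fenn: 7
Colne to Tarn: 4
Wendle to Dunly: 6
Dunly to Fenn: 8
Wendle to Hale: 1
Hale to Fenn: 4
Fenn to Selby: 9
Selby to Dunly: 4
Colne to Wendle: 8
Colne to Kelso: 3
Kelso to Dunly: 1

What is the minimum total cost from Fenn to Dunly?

Enumerating some paths:
Fenn - Dunly: 8 = 8
Fenn - Colne - Kelso - Dunly: 5+3+1 = 9
Cheapest is Fenn - Dunly at $8.

$8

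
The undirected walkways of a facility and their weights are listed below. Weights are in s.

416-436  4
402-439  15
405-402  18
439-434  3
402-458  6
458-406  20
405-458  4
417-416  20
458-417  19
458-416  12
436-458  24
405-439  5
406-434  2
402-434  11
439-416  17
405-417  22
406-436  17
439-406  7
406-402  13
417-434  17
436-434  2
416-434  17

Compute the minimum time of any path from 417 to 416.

20 s

Shortest distances from 417:
417: 0
434: 17  (via 417)
436: 19  (via 434)
406: 19  (via 434)
458: 19  (via 417)
439: 20  (via 434)
416: 20  (via 417)
Shortest route: 417 → 416 = 20 s.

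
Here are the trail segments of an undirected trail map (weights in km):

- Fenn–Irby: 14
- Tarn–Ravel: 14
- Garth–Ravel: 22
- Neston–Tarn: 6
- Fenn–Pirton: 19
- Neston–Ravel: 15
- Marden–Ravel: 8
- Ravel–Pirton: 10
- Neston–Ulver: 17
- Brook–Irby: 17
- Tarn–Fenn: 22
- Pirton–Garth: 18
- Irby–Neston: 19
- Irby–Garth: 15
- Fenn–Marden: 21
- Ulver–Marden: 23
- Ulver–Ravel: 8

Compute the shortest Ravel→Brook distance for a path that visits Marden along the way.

60 km

Shortest Ravel→Marden: Ravel → Marden = 8
Shortest Marden→Brook: Marden → Fenn → Irby → Brook = 52
Total via Marden: 8 + 52 = 60 km.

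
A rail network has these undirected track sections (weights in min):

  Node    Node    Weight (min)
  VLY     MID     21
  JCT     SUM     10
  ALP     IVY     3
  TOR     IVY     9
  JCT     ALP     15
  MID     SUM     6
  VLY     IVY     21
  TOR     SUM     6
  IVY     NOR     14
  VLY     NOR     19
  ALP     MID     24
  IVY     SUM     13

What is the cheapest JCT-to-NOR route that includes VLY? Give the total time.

56 min

Shortest JCT→VLY: JCT → SUM → MID → VLY = 37
Best VLY to NOR: VLY → NOR costing 19
Total via VLY: 37 + 19 = 56 min.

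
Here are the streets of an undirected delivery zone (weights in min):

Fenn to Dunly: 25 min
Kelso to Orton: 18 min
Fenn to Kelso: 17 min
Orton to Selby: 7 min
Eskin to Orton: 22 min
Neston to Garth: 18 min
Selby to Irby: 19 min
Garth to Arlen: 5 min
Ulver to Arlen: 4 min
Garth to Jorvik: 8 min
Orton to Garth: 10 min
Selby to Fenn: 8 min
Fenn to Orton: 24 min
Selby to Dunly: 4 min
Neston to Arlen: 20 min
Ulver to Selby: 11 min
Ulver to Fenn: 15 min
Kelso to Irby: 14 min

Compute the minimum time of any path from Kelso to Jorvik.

36 min

Candidate routes:
Kelso–Fenn–Selby–Orton–Garth–Jorvik: 17+8+7+10+8 = 50
Kelso–Fenn–Ulver–Arlen–Garth–Jorvik: 17+15+4+5+8 = 49
Kelso–Orton–Garth–Jorvik: 18+10+8 = 36
Kelso–Orton–Selby–Ulver–Arlen–Garth–Jorvik: 18+7+11+4+5+8 = 53
Cheapest is Kelso–Orton–Garth–Jorvik at 36 min.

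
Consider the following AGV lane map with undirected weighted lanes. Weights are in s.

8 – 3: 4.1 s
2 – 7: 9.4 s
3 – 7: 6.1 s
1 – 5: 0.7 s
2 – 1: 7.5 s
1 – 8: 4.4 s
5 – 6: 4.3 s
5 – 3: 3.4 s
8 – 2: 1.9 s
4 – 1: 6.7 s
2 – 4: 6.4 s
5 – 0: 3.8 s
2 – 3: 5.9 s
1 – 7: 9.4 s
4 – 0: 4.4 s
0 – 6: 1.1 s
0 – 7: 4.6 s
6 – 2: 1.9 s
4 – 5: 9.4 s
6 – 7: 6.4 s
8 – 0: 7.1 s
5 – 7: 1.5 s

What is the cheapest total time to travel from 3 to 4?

Running Dijkstra from 3:
3: 0
5: 3.4  (via 3)
1: 4.1  (via 5)
8: 4.1  (via 3)
7: 4.9  (via 5)
2: 5.9  (via 3)
0: 7.2  (via 5)
6: 7.7  (via 5)
4: 10.8  (via 1)
Shortest route: 3 → 5 → 1 → 4 = 10.8 s.

10.8 s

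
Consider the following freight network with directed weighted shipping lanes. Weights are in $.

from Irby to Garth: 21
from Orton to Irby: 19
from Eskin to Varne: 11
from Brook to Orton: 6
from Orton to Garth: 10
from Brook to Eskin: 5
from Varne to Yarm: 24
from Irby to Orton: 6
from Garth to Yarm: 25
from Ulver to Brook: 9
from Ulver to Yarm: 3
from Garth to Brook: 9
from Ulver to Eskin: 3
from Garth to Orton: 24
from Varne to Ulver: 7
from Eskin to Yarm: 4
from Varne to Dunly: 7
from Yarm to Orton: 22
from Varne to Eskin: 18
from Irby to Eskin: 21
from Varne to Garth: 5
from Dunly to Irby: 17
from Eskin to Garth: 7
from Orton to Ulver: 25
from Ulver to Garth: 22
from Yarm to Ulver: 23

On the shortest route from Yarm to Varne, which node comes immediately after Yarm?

Compare a few routes:
Yarm → Ulver → Brook → Eskin → Varne: 23+9+5+11 = 48
Yarm → Ulver → Eskin → Varne: 23+3+11 = 37
The minimum is $37 via Yarm → Ulver → Eskin → Varne.
So from Yarm the first move is to Ulver.

Ulver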